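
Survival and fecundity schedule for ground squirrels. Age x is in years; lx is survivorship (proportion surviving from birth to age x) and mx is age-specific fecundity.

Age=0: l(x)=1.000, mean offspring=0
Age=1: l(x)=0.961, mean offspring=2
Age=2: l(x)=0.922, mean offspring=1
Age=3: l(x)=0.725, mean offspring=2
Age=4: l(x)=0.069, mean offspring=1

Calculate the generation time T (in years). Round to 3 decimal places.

1.923

lx·mx: 0, 1.922, 0.922, 1.45, 0.069 → R0 = 4.363
x·lx·mx: 0, 1.922, 1.844, 4.35, 0.276 → Σ = 8.392
T = 8.392 / 4.363 = 1.923447… → 1.923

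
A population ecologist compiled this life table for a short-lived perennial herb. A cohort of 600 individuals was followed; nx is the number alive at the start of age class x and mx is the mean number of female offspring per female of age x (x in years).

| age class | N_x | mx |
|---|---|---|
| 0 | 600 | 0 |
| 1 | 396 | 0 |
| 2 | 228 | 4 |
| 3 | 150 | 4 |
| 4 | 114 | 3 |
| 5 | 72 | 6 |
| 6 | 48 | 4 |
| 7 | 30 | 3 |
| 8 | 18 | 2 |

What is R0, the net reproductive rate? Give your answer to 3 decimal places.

4.340

lx = nx/n0 = nx/600: 1, 0.66, 0.38, 0.25, 0.19, 0.12, 0.08, 0.05, 0.03
lx·mx by age: 0, 0, 1.52, 1, 0.57, 0.72, 0.32, 0.15, 0.06
R0 = Σ lx·mx = 4.34 → 4.340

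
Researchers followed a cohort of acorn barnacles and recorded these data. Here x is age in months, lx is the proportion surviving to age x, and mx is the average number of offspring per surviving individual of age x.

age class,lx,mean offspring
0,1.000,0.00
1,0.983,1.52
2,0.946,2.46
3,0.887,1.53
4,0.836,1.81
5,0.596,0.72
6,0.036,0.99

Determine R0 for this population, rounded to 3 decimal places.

7.156

lx·mx by age: 0, 1.49416, 2.32716, 1.35711, 1.51316, 0.42912, 0.03564
R0 = Σ lx·mx = 7.15635 → 7.156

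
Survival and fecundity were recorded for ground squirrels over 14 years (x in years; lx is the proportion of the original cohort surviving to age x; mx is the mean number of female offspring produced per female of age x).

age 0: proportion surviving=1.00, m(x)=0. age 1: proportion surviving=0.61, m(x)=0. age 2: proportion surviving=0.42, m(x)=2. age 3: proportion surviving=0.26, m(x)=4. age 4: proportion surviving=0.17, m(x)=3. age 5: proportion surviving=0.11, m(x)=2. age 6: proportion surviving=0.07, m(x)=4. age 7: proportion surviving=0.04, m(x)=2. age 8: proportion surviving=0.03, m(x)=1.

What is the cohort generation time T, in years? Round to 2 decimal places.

3.47

lx·mx: 0, 0, 0.84, 1.04, 0.51, 0.22, 0.28, 0.08, 0.03 → R0 = 3
x·lx·mx: 0, 0, 1.68, 3.12, 2.04, 1.1, 1.68, 0.56, 0.24 → Σ = 10.42
T = 10.42 / 3 = 3.473333… → 3.47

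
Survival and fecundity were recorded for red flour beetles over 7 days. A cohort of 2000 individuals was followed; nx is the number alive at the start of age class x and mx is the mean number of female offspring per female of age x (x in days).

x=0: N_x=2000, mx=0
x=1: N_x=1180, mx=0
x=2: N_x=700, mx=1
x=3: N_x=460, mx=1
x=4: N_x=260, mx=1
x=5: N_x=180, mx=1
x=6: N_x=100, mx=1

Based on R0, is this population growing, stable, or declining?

lx = nx/n0 = nx/2000: 1, 0.59, 0.35, 0.23, 0.13, 0.09, 0.05
R0 = Σ lx·mx = 0 + 0 + 0.35 + 0.23 + 0.13 + 0.09 + 0.05 = 0.85
R0 < 1, so the population is declining.

declining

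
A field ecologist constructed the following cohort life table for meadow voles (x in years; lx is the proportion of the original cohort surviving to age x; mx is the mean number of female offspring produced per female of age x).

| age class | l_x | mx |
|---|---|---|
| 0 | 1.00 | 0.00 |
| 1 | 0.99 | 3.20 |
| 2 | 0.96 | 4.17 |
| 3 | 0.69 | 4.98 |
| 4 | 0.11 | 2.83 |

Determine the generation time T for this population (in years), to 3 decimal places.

lx·mx: 0, 3.168, 4.0032, 3.4362, 0.3113 → R0 = 10.9187
x·lx·mx: 0, 3.168, 8.0064, 10.3086, 1.2452 → Σ = 22.7282
T = 22.7282 / 10.9187 = 2.081585… → 2.082

2.082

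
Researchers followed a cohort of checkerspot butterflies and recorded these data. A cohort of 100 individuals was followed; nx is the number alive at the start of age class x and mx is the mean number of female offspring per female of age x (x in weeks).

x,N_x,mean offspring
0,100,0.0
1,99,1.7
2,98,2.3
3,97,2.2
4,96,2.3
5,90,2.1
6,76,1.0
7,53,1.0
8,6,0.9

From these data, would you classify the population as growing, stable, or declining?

growing

lx = nx/n0 = nx/100: 1, 0.99, 0.98, 0.97, 0.96, 0.9, 0.76, 0.53, 0.06
R0 = Σ lx·mx = 0 + 1.683 + 2.254 + 2.134 + 2.208 + 1.89 + 0.76 + 0.53 + 0.054 = 11.513
R0 > 1, so the population is growing.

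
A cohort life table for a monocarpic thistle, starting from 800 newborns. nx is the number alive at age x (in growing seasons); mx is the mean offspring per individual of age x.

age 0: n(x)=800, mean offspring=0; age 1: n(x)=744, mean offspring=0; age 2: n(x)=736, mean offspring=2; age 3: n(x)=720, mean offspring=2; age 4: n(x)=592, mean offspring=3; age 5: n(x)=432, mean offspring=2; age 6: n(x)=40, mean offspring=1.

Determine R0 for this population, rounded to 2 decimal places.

6.99

lx = nx/n0 = nx/800: 1, 0.93, 0.92, 0.9, 0.74, 0.54, 0.05
lx·mx by age: 0, 0, 1.84, 1.8, 2.22, 1.08, 0.05
R0 = Σ lx·mx = 6.99 → 6.99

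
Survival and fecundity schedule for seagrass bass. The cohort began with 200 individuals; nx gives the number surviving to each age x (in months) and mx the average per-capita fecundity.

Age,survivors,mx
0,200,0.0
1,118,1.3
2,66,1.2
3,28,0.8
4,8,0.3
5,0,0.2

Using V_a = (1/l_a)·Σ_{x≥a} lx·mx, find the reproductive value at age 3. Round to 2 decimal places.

0.89

lx = nx/n0 = nx/200: 1, 0.59, 0.33, 0.14, 0.04, 0
lx·mx for x ≥ 3: 0.112, 0.012, 0 → sum = 0.124
V_3 = 0.124 / l_3 = 0.124 / 0.14 = 0.885714… → 0.89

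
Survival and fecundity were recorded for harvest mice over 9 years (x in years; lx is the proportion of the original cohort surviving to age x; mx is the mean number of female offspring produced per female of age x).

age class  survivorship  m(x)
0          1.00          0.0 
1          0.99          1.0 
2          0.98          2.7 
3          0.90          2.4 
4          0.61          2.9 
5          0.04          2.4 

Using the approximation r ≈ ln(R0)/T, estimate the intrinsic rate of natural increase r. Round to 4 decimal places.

0.7677

R0 = Σ lx·mx = 0 + 0.99 + 2.646 + 2.16 + 1.769 + 0.096 = 7.661
Σ x·lx·mx = 20.318; T = 20.318/7.661 = 2.65213…
r ≈ ln(R0)/T = ln(7.661)/2.65213… = 0.767737… → 0.7677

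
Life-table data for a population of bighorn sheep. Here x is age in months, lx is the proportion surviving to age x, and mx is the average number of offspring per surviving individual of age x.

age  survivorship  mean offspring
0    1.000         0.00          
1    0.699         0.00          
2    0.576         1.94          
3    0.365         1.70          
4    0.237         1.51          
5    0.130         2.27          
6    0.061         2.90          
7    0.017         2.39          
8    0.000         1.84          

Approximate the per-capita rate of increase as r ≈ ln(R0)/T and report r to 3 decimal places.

0.300

R0 = Σ lx·mx = 0 + 0 + 1.11744 + 0.6205 + 0.35787 + 0.2951 + 0.1769 + 0.04063 + 0 = 2.60844
Σ x·lx·mx = 8.34917; T = 8.34917/2.60844 = 3.20083…
r ≈ ln(R0)/T = ln(2.60844)/3.20083… = 0.29953… → 0.300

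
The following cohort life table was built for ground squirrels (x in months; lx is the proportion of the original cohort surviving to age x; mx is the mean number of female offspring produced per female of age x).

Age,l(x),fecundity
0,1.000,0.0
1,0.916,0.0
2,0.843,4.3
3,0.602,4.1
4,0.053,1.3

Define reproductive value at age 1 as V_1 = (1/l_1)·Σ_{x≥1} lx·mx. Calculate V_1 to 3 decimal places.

lx·mx for x ≥ 1: 0, 3.6249, 2.4682, 0.0689 → sum = 6.162
V_1 = 6.162 / l_1 = 6.162 / 0.916 = 6.727074… → 6.727

6.727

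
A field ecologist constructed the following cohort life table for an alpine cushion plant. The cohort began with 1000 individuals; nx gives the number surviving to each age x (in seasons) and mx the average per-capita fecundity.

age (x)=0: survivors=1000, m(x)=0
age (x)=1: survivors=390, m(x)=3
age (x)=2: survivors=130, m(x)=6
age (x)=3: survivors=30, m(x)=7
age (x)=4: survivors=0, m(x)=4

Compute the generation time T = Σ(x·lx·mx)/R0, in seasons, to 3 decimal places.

lx = nx/n0 = nx/1000: 1, 0.39, 0.13, 0.03, 0
lx·mx: 0, 1.17, 0.78, 0.21, 0 → R0 = 2.16
x·lx·mx: 0, 1.17, 1.56, 0.63, 0 → Σ = 3.36
T = 3.36 / 2.16 = 1.555556… → 1.556

1.556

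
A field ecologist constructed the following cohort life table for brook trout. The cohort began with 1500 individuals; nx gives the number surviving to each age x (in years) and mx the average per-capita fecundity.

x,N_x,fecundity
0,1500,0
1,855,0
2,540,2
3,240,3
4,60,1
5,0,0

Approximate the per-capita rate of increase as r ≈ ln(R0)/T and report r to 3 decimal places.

lx = nx/n0 = nx/1500: 1, 0.57, 0.36, 0.16, 0.04, 0
R0 = Σ lx·mx = 0 + 0 + 0.72 + 0.48 + 0.04 + 0 = 1.24
Σ x·lx·mx = 3.04; T = 3.04/1.24 = 2.45161…
r ≈ ln(R0)/T = ln(1.24)/2.45161… = 0.08774… → 0.088

0.088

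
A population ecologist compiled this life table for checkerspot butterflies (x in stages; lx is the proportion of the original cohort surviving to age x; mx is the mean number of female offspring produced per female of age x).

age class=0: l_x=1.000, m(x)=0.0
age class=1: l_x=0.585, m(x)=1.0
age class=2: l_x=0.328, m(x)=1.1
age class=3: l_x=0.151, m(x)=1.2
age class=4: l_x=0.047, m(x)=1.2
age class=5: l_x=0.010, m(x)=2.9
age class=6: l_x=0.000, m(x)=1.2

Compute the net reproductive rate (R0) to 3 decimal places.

lx·mx by age: 0, 0.585, 0.3608, 0.1812, 0.0564, 0.029, 0
R0 = Σ lx·mx = 1.2124 → 1.212

1.212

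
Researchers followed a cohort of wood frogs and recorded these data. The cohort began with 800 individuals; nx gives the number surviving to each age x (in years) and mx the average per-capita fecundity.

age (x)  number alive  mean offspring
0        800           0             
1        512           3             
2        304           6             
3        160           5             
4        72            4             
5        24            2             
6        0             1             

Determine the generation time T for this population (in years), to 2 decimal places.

2.00

lx = nx/n0 = nx/800: 1, 0.64, 0.38, 0.2, 0.09, 0.03, 0
lx·mx: 0, 1.92, 2.28, 1, 0.36, 0.06, 0 → R0 = 5.62
x·lx·mx: 0, 1.92, 4.56, 3, 1.44, 0.3, 0 → Σ = 11.22
T = 11.22 / 5.62 = 1.996441… → 2.00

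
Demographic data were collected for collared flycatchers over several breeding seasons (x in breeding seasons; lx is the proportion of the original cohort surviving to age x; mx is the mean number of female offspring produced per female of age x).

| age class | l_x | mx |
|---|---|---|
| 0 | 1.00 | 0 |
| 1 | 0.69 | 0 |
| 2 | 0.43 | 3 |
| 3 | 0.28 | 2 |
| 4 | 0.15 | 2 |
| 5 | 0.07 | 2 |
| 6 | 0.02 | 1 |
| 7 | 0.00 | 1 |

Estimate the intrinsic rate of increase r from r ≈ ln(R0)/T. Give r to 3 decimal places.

0.308

R0 = Σ lx·mx = 0 + 0 + 1.29 + 0.56 + 0.3 + 0.14 + 0.02 + 0 = 2.31
Σ x·lx·mx = 6.28; T = 6.28/2.31 = 2.71861…
r ≈ ln(R0)/T = ln(2.31)/2.71861… = 0.30797… → 0.308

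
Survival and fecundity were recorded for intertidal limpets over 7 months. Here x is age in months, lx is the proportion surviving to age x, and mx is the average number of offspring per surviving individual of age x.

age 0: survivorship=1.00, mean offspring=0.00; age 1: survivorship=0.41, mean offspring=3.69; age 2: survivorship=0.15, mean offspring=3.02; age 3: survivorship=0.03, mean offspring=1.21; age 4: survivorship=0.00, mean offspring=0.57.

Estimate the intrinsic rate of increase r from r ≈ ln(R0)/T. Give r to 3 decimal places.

R0 = Σ lx·mx = 0 + 1.5129 + 0.453 + 0.0363 + 0 = 2.0022
Σ x·lx·mx = 2.5278; T = 2.5278/2.0022 = 1.26251…
r ≈ ln(R0)/T = ln(2.0022)/1.26251… = 0.54989… → 0.550

0.550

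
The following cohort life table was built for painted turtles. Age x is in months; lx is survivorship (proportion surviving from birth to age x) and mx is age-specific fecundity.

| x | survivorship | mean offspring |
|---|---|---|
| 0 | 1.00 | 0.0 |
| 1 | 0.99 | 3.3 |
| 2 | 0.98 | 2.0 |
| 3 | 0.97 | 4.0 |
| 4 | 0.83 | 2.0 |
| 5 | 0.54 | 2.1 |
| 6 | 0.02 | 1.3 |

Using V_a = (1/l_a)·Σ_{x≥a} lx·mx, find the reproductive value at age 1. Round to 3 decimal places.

12.047

lx·mx for x ≥ 1: 3.267, 1.96, 3.88, 1.66, 1.134, 0.026 → sum = 11.927
V_1 = 11.927 / l_1 = 11.927 / 0.99 = 12.047475… → 12.047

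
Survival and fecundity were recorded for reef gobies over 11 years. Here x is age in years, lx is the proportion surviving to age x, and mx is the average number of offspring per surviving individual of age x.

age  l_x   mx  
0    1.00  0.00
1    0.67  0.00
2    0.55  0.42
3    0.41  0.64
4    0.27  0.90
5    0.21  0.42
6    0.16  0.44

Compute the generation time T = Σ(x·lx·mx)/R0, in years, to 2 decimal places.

lx·mx: 0, 0, 0.231, 0.2624, 0.243, 0.0882, 0.0704 → R0 = 0.895
x·lx·mx: 0, 0, 0.462, 0.7872, 0.972, 0.441, 0.4224 → Σ = 3.0846
T = 3.0846 / 0.895 = 3.44648… → 3.45

3.45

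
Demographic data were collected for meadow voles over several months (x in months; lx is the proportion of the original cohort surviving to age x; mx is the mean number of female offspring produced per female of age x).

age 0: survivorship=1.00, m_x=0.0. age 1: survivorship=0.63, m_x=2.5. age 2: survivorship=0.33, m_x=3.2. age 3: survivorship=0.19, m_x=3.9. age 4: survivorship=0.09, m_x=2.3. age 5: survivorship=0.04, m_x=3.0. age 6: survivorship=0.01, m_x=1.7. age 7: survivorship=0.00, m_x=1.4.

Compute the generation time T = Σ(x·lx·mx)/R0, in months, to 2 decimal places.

2.00

lx·mx: 0, 1.575, 1.056, 0.741, 0.207, 0.12, 0.017, 0 → R0 = 3.716
x·lx·mx: 0, 1.575, 2.112, 2.223, 0.828, 0.6, 0.102, 0 → Σ = 7.44
T = 7.44 / 3.716 = 2.002153… → 2.00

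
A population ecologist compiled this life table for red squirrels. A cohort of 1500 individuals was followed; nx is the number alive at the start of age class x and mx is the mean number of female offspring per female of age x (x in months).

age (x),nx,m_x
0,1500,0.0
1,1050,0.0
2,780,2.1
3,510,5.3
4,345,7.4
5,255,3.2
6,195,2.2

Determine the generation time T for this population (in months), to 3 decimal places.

3.471

lx = nx/n0 = nx/1500: 1, 0.7, 0.52, 0.34, 0.23, 0.17, 0.13
lx·mx: 0, 0, 1.092, 1.802, 1.702, 0.544, 0.286 → R0 = 5.426
x·lx·mx: 0, 0, 2.184, 5.406, 6.808, 2.72, 1.716 → Σ = 18.834
T = 18.834 / 5.426 = 3.471065… → 3.471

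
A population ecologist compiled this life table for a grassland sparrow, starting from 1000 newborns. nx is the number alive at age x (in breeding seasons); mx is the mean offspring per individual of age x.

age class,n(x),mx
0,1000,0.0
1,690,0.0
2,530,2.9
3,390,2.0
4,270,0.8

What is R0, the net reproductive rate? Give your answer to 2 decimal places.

lx = nx/n0 = nx/1000: 1, 0.69, 0.53, 0.39, 0.27
lx·mx by age: 0, 0, 1.537, 0.78, 0.216
R0 = Σ lx·mx = 2.533 → 2.53

2.53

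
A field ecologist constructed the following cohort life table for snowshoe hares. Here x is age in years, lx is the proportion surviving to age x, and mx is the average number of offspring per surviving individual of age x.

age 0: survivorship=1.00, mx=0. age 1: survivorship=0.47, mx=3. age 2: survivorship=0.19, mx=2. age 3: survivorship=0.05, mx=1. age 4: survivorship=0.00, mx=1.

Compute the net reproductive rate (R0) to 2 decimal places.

lx·mx by age: 0, 1.41, 0.38, 0.05, 0
R0 = Σ lx·mx = 1.84 → 1.84

1.84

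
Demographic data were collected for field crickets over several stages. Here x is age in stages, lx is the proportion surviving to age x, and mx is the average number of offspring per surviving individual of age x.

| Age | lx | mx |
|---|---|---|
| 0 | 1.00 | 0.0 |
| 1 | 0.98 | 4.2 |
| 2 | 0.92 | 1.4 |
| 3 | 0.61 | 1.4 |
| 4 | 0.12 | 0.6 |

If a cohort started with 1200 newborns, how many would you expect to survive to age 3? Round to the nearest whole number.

732

Expected survivors = N0 · l_3 = 1200 × 0.61 = 732 → 732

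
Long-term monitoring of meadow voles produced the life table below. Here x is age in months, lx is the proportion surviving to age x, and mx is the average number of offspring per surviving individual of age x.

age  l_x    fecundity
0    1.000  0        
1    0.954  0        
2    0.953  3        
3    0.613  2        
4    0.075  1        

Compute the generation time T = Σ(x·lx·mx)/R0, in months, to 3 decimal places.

lx·mx: 0, 0, 2.859, 1.226, 0.075 → R0 = 4.16
x·lx·mx: 0, 0, 5.718, 3.678, 0.3 → Σ = 9.696
T = 9.696 / 4.16 = 2.330769… → 2.331

2.331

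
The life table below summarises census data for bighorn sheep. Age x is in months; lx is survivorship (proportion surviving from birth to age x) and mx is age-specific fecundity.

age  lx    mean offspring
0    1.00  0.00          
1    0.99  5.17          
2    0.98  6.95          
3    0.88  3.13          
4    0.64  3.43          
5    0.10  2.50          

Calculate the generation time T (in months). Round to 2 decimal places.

2.16

lx·mx: 0, 5.1183, 6.811, 2.7544, 2.1952, 0.25 → R0 = 17.1289
x·lx·mx: 0, 5.1183, 13.622, 8.2632, 8.7808, 1.25 → Σ = 37.0343
T = 37.0343 / 17.1289 = 2.162094… → 2.16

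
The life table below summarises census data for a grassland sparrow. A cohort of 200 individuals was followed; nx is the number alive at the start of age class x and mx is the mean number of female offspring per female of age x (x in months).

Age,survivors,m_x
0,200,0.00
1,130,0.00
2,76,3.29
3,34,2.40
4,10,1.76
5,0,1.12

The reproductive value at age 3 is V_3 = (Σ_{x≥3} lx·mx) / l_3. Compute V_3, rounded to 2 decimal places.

lx = nx/n0 = nx/200: 1, 0.65, 0.38, 0.17, 0.05, 0
lx·mx for x ≥ 3: 0.408, 0.088, 0 → sum = 0.496
V_3 = 0.496 / l_3 = 0.496 / 0.17 = 2.917647… → 2.92

2.92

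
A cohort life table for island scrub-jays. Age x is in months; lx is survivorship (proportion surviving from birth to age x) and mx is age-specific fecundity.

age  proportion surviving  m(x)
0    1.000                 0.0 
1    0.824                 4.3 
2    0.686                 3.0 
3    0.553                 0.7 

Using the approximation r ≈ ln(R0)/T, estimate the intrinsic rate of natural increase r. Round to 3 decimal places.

R0 = Σ lx·mx = 0 + 3.5432 + 2.058 + 0.3871 = 5.9883
Σ x·lx·mx = 8.8205; T = 8.8205/5.9883 = 1.47296…
r ≈ ln(R0)/T = ln(5.9883)/1.47296… = 1.21511… → 1.215

1.215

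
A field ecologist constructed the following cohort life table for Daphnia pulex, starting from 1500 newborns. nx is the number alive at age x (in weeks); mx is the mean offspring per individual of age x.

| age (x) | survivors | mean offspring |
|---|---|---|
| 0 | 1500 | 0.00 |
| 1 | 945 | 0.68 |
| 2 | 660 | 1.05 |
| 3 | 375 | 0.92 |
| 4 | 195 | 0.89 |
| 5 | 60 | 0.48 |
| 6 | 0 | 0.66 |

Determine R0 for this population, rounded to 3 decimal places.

1.255

lx = nx/n0 = nx/1500: 1, 0.63, 0.44, 0.25, 0.13, 0.04, 0
lx·mx by age: 0, 0.4284, 0.462, 0.23, 0.1157, 0.0192, 0
R0 = Σ lx·mx = 1.2553 → 1.255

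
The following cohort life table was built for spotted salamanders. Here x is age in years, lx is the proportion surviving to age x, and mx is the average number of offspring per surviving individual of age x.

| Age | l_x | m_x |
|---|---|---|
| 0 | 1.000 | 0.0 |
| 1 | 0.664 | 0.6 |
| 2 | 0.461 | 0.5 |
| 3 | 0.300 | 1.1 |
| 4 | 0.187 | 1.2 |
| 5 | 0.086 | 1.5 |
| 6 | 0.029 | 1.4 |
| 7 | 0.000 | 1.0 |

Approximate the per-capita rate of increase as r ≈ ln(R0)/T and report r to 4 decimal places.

0.1125

R0 = Σ lx·mx = 0 + 0.3984 + 0.2305 + 0.33 + 0.2244 + 0.129 + 0.0406 + 0 = 1.3529
Σ x·lx·mx = 3.6356; T = 3.6356/1.3529 = 2.68726…
r ≈ ln(R0)/T = ln(1.3529)/2.68726… = 0.112475… → 0.1125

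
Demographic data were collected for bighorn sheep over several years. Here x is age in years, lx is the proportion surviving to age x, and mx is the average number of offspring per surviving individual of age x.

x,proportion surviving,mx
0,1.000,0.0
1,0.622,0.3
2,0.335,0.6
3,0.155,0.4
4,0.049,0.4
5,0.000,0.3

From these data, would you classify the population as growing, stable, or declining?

R0 = Σ lx·mx = 0 + 0.1866 + 0.201 + 0.062 + 0.0196 + 0 = 0.4692
R0 < 1, so the population is declining.

declining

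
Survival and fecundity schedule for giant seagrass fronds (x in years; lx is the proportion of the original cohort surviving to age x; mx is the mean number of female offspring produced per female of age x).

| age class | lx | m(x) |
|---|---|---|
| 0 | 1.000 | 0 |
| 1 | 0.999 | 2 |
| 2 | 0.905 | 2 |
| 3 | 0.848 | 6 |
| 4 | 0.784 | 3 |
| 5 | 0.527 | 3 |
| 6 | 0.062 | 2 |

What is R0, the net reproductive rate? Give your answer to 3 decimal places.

12.953

lx·mx by age: 0, 1.998, 1.81, 5.088, 2.352, 1.581, 0.124
R0 = Σ lx·mx = 12.953 → 12.953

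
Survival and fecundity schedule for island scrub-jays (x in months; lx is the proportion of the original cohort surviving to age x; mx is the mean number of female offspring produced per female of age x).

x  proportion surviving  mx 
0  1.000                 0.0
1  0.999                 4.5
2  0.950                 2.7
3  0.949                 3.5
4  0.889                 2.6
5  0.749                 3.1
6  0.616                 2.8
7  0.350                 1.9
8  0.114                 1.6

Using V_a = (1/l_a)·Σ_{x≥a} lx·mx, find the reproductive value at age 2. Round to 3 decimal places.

13.781

lx·mx for x ≥ 2: 2.565, 3.3215, 2.3114, 2.3219, 1.7248, 0.665, 0.1824 → sum = 13.092
V_2 = 13.092 / l_2 = 13.092 / 0.95 = 13.781053… → 13.781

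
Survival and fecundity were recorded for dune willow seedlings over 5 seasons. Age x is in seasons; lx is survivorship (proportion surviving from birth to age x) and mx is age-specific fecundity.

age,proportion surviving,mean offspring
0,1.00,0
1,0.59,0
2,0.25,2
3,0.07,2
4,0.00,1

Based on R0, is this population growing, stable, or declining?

R0 = Σ lx·mx = 0 + 0 + 0.5 + 0.14 + 0 = 0.64
R0 < 1, so the population is declining.

declining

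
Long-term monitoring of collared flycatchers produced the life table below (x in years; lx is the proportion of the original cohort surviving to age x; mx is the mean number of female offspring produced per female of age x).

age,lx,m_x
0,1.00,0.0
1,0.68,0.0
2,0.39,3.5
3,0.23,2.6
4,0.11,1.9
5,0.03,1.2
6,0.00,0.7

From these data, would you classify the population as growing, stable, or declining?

growing

R0 = Σ lx·mx = 0 + 0 + 1.365 + 0.598 + 0.209 + 0.036 + 0 = 2.208
R0 > 1, so the population is growing.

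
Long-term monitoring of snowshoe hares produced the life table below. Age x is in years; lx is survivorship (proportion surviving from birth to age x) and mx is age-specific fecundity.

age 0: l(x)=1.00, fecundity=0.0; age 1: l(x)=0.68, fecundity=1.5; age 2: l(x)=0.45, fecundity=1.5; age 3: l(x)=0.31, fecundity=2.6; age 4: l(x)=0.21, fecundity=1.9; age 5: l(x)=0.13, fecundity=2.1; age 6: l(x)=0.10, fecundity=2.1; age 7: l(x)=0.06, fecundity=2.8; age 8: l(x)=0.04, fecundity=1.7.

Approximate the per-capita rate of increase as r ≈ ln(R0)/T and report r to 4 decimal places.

0.4338

R0 = Σ lx·mx = 0 + 1.02 + 0.675 + 0.806 + 0.399 + 0.273 + 0.21 + 0.168 + 0.068 = 3.619
Σ x·lx·mx = 10.729; T = 10.729/3.619 = 2.96463…
r ≈ ln(R0)/T = ln(3.619)/2.96463… = 0.433847… → 0.4338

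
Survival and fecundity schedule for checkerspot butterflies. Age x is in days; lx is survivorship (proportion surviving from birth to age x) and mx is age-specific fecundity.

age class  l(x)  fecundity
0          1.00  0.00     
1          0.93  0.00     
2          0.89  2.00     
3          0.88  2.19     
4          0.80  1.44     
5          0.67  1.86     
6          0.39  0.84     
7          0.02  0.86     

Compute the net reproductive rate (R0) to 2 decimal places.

6.45

lx·mx by age: 0, 0, 1.78, 1.9272, 1.152, 1.2462, 0.3276, 0.0172
R0 = Σ lx·mx = 6.4502 → 6.45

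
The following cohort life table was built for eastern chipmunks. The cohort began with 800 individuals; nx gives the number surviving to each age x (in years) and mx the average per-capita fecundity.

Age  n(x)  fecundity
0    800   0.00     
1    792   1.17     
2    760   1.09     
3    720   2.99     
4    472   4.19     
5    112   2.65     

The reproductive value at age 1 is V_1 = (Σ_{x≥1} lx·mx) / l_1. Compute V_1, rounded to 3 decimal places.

lx = nx/n0 = nx/800: 1, 0.99, 0.95, 0.9, 0.59, 0.14
lx·mx for x ≥ 1: 1.1583, 1.0355, 2.691, 2.4721, 0.371 → sum = 7.7279
V_1 = 7.7279 / l_1 = 7.7279 / 0.99 = 7.80596… → 7.806

7.806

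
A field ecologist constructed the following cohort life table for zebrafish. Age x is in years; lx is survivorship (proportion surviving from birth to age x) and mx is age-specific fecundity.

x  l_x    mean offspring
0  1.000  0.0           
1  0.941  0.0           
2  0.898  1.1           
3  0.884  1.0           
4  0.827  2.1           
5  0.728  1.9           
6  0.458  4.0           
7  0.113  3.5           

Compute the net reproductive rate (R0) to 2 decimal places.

7.22

lx·mx by age: 0, 0, 0.9878, 0.884, 1.7367, 1.3832, 1.832, 0.3955
R0 = Σ lx·mx = 7.2192 → 7.22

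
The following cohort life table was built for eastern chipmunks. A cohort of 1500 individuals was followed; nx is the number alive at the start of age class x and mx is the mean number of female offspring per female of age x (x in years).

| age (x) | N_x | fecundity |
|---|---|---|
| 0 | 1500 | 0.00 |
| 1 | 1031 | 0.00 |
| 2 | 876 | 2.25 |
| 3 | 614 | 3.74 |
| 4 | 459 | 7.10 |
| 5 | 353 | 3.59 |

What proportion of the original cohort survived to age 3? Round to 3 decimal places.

l_3 = n_3/n_0 = 614/1500 = 0.409333… → 0.409

0.409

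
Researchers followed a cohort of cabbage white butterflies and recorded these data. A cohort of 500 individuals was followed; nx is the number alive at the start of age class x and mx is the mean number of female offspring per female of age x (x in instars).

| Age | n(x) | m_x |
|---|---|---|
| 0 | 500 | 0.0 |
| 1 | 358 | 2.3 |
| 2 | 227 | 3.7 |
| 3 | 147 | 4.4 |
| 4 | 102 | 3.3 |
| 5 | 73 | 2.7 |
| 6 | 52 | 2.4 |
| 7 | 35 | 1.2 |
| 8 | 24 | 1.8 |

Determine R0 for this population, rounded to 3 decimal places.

lx = nx/n0 = nx/500: 1, 0.716, 0.454, 0.294, 0.204, 0.146, 0.104, 0.07, 0.048
lx·mx by age: 0, 1.6468, 1.6798, 1.2936, 0.6732, 0.3942, 0.2496, 0.084, 0.0864
R0 = Σ lx·mx = 6.1076 → 6.108

6.108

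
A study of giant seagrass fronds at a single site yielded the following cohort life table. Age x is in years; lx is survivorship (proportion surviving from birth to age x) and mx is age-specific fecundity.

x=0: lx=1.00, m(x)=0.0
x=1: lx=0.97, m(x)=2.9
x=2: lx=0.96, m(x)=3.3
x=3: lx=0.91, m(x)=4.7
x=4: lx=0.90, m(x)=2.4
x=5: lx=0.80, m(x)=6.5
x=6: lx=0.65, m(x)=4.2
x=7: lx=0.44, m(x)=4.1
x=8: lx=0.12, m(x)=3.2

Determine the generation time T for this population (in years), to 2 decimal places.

lx·mx: 0, 2.813, 3.168, 4.277, 2.16, 5.2, 2.73, 1.804, 0.384 → R0 = 22.536
x·lx·mx: 0, 2.813, 6.336, 12.831, 8.64, 26, 16.38, 12.628, 3.072 → Σ = 88.7
T = 88.7 / 22.536 = 3.935925… → 3.94

3.94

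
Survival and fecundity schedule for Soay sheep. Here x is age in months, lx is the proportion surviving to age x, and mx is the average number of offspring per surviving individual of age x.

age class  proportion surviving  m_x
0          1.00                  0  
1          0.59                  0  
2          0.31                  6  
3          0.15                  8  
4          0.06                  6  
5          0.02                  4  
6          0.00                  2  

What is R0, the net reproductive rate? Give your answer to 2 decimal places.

3.50

lx·mx by age: 0, 0, 1.86, 1.2, 0.36, 0.08, 0
R0 = Σ lx·mx = 3.5 → 3.50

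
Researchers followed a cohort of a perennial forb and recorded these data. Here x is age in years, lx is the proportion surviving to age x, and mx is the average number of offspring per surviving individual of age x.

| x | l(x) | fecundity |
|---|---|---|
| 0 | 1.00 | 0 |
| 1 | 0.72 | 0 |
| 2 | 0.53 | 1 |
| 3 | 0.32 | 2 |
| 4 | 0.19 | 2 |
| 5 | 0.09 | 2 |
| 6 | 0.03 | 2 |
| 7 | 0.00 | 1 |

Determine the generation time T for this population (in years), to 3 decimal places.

lx·mx: 0, 0, 0.53, 0.64, 0.38, 0.18, 0.06, 0 → R0 = 1.79
x·lx·mx: 0, 0, 1.06, 1.92, 1.52, 0.9, 0.36, 0 → Σ = 5.76
T = 5.76 / 1.79 = 3.217877… → 3.218

3.218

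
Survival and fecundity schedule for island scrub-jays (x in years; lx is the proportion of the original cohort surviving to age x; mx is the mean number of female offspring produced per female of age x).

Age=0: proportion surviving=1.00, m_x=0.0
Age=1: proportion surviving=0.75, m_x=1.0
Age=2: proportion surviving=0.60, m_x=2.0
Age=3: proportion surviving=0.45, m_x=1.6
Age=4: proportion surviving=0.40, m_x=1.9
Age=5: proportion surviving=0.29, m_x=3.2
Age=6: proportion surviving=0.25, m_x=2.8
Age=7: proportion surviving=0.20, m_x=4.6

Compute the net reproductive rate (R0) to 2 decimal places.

lx·mx by age: 0, 0.75, 1.2, 0.72, 0.76, 0.928, 0.7, 0.92
R0 = Σ lx·mx = 5.978 → 5.98

5.98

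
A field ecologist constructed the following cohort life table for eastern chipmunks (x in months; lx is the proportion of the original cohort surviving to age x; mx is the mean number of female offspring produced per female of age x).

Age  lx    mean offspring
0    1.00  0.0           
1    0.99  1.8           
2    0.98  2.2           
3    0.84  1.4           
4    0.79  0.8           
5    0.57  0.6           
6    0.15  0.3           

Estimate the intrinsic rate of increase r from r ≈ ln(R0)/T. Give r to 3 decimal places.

0.787

R0 = Σ lx·mx = 0 + 1.782 + 2.156 + 1.176 + 0.632 + 0.342 + 0.045 = 6.133
Σ x·lx·mx = 14.13; T = 14.13/6.133 = 2.30393…
r ≈ ln(R0)/T = ln(6.133)/2.30393… = 0.78721… → 0.787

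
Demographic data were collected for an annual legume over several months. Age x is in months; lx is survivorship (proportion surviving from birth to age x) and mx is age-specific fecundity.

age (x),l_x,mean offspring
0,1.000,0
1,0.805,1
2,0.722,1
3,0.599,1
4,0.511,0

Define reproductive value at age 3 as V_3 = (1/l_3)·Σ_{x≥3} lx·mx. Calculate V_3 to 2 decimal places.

lx·mx for x ≥ 3: 0.599, 0 → sum = 0.599
V_3 = 0.599 / l_3 = 0.599 / 0.599 = 1 → 1.00

1.00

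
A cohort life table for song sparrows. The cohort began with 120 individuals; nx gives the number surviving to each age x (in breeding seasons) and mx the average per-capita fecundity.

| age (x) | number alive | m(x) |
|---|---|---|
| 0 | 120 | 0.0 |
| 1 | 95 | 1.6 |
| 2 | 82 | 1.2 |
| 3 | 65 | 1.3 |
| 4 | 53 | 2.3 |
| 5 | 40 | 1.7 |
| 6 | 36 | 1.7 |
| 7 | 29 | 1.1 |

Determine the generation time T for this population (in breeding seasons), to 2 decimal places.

lx = nx/n0 = nx/120: 1, 0.79167…, 0.68333…, 0.54167…, 0.44167…, 0.33333…, 0.3, 0.24167…
lx·mx: 0, 1.266667…, 0.82…, 0.704167…, 1.015833…, 0.566667…, 0.51, 0.265833… → R0 = 5.149167…
x·lx·mx: 0, 1.266667…, 1.64…, 2.1125…, 4.063333…, 2.833333…, 3.06, 1.860833… → Σ = 16.836667…
T = 16.836667… / 5.149167… = 3.269785… → 3.27

3.27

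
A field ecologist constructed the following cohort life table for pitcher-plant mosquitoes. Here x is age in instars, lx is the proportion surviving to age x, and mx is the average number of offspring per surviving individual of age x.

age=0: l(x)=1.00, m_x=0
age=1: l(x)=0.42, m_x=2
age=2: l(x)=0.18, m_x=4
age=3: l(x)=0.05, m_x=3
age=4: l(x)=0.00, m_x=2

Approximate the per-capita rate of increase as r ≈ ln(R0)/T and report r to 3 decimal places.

R0 = Σ lx·mx = 0 + 0.84 + 0.72 + 0.15 + 0 = 1.71
Σ x·lx·mx = 2.73; T = 2.73/1.71 = 1.59649…
r ≈ ln(R0)/T = ln(1.71)/1.59649… = 0.33605… → 0.336

0.336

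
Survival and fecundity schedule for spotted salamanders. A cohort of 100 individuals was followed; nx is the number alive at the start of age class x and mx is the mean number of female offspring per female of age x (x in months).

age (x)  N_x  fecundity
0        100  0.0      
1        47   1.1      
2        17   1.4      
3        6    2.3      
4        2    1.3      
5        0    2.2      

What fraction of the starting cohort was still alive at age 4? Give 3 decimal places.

l_4 = n_4/n_0 = 2/100 = 0.02 → 0.020

0.020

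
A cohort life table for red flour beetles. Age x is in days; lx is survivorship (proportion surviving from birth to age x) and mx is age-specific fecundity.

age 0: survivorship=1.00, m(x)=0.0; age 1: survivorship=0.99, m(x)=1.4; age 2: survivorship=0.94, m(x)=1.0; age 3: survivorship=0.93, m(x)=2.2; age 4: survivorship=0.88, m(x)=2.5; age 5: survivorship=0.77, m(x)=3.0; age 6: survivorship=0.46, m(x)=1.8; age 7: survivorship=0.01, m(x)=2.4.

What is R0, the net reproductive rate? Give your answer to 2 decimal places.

lx·mx by age: 0, 1.386, 0.94, 2.046, 2.2, 2.31, 0.828, 0.024
R0 = Σ lx·mx = 9.734 → 9.73

9.73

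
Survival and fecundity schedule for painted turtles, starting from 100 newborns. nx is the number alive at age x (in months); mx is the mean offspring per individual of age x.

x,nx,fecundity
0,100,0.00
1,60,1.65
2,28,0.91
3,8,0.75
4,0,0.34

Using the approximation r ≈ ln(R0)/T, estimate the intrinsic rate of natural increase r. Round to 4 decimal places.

0.2067

lx = nx/n0 = nx/100: 1, 0.6, 0.28, 0.08, 0
R0 = Σ lx·mx = 0 + 0.99 + 0.2548 + 0.06 + 0 = 1.3048
Σ x·lx·mx = 1.6796; T = 1.6796/1.3048 = 1.28725…
r ≈ ln(R0)/T = ln(1.3048)/1.28725… = 0.206681… → 0.2067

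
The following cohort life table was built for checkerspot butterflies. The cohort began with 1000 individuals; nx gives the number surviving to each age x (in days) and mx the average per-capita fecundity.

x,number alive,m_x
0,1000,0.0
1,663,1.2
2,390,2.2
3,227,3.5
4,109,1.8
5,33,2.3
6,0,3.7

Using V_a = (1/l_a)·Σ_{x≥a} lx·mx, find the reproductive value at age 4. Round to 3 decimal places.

2.496

lx = nx/n0 = nx/1000: 1, 0.663, 0.39, 0.227, 0.109, 0.033, 0
lx·mx for x ≥ 4: 0.1962, 0.0759, 0 → sum = 0.2721
V_4 = 0.2721 / l_4 = 0.2721 / 0.109 = 2.49633… → 2.496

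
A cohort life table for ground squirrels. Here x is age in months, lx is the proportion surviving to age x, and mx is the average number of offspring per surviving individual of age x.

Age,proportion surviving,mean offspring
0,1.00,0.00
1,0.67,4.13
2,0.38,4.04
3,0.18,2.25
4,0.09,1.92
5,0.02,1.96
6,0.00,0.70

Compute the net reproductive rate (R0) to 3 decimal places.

4.919

lx·mx by age: 0, 2.7671, 1.5352, 0.405, 0.1728, 0.0392, 0
R0 = Σ lx·mx = 4.9193 → 4.919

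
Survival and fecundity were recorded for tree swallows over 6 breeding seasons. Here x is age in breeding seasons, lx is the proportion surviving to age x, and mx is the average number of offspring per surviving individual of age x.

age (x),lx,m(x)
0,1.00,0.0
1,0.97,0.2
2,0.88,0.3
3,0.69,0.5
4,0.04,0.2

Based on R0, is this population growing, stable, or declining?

R0 = Σ lx·mx = 0 + 0.194 + 0.264 + 0.345 + 0.008 = 0.811
R0 < 1, so the population is declining.

declining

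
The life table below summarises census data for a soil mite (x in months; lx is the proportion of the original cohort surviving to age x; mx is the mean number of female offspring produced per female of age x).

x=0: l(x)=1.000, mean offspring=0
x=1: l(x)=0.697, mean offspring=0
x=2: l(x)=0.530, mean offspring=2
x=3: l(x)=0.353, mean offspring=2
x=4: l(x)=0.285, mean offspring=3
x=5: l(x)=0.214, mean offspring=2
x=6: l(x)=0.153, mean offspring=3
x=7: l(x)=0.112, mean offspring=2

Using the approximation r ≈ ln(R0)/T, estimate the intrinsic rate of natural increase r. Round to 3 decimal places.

0.348

R0 = Σ lx·mx = 0 + 0 + 1.06 + 0.706 + 0.855 + 0.428 + 0.459 + 0.224 = 3.732
Σ x·lx·mx = 14.12; T = 14.12/3.732 = 3.78349…
r ≈ ln(R0)/T = ln(3.732)/3.78349… = 0.34808… → 0.348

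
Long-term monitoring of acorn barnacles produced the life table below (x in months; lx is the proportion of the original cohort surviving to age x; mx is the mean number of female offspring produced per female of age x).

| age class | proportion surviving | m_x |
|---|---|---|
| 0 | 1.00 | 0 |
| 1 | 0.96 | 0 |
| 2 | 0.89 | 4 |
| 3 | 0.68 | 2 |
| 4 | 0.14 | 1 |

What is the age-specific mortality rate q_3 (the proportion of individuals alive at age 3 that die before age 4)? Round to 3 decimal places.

q_3 = (l_3 − l_4) / l_3 = (0.68 − 0.14) / 0.68
     = 0.54 / 0.68 = 0.794118… → 0.794

0.794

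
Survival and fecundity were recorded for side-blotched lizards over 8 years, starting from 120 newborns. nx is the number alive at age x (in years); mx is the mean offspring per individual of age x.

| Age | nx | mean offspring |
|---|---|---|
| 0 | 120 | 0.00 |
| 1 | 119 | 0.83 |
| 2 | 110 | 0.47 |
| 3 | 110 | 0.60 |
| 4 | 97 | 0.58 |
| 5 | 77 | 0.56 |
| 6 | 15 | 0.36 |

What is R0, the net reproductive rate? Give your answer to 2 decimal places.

lx = nx/n0 = nx/120: 1, 0.99167…, 0.91667…, 0.91667…, 0.80833…, 0.64167…, 0.125
lx·mx by age: 0, 0.823083…, 0.430833…, 0.55…, 0.468833…, 0.359333…, 0.045
R0 = Σ lx·mx = 2.677083… → 2.68

2.68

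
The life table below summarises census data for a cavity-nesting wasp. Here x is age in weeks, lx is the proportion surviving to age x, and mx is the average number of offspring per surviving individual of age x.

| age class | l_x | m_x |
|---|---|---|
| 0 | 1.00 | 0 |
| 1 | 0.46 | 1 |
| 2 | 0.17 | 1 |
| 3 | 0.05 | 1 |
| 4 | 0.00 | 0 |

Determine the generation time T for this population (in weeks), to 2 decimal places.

lx·mx: 0, 0.46, 0.17, 0.05, 0 → R0 = 0.68
x·lx·mx: 0, 0.46, 0.34, 0.15, 0 → Σ = 0.95
T = 0.95 / 0.68 = 1.397059… → 1.40

1.40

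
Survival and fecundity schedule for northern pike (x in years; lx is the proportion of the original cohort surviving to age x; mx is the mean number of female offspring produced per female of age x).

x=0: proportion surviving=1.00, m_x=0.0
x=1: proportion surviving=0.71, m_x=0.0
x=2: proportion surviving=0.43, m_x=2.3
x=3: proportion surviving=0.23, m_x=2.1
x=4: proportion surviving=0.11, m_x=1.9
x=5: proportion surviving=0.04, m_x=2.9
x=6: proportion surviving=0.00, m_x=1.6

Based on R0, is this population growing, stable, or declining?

growing

R0 = Σ lx·mx = 0 + 0 + 0.989 + 0.483 + 0.209 + 0.116 + 0 = 1.797
R0 > 1, so the population is growing.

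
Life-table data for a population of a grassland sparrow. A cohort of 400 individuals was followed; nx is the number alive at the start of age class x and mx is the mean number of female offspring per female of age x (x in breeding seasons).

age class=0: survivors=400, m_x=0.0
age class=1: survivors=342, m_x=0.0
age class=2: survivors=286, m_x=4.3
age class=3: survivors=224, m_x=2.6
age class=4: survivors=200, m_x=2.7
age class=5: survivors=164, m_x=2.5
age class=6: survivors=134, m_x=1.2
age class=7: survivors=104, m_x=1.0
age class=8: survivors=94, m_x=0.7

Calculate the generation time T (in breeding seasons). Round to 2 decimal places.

3.44

lx = nx/n0 = nx/400: 1, 0.855, 0.715, 0.56, 0.5, 0.41, 0.335, 0.26, 0.235
lx·mx: 0, 0, 3.0745, 1.456, 1.35, 1.025, 0.402, 0.26, 0.1645 → R0 = 7.732
x·lx·mx: 0, 0, 6.149, 4.368, 5.4, 5.125, 2.412, 1.82, 1.316 → Σ = 26.59
T = 26.59 / 7.732 = 3.438955… → 3.44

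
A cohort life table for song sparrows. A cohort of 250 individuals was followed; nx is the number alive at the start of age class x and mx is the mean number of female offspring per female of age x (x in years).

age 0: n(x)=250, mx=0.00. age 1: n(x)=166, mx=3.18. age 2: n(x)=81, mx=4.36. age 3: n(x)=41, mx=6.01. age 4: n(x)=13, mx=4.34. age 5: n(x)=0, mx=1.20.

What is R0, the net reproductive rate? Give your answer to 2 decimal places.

4.74

lx = nx/n0 = nx/250: 1, 0.664, 0.324, 0.164, 0.052, 0
lx·mx by age: 0, 2.11152, 1.41264, 0.98564, 0.22568, 0
R0 = Σ lx·mx = 4.73548 → 4.74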